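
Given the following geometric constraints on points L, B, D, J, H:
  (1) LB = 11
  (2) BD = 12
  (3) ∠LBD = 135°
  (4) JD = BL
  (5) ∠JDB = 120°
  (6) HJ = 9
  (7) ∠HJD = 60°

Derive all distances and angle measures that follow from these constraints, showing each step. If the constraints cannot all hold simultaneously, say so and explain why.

The constraints are consistent.

From the given relations:
  JD = BL = 11

Step 1: From LB = 11, BD = 12, and ∠LBD = 135°, by the law of cosines:
  LD² = LB² + BD² - 2·LB·BD·cos(135°) = 121 + 144 + 186.7 = 451.7
  LD ≈ 21.25

Step 2: From BD = 12, DJ = 11, and ∠BDJ = 120°, by the law of cosines:
  BJ² = BD² + DJ² - 2·BD·DJ·cos(120°) = 144 + 121 + 132 = 397
  BJ ≈ 19.92

Step 3: From DJ = 11, JH = 9, and ∠DJH = 60°, by the law of cosines:
  DH² = DJ² + JH² - 2·DJ·JH·cos(60°) = 121 + 81 - 99 = 103
  DH = √103

Step 4: From LB = 11, LD = 21.25, BD = 12, by the inverse law of cosines:
  cos(∠BLD) = (LB² + LD² - BD²) / (2·LB·LD)
  ∠BLD = 23.53°

Step 5: From BD = 12, BJ = 19.92, DJ = 11, by the inverse law of cosines:
  cos(∠DBJ) = (BD² + BJ² - DJ²) / (2·BD·BJ)
  ∠DBJ = 28.56°

Step 6: From DB = 12, DL = 21.25, BL = 11, by the inverse law of cosines:
  cos(∠BDL) = (DB² + DL² - BL²) / (2·DB·DL)
  ∠BDL = 21.47°

Step 7: From DH = √103, DJ = 11, HJ = 9, by the inverse law of cosines:
  cos(∠HDJ) = (DH² + DJ² - HJ²) / (2·DH·DJ)
  ∠HDJ = 50.17°

Step 8: From JB = 19.92, JD = 11, BD = 12, by the inverse law of cosines:
  cos(∠BJD) = (JB² + JD² - BD²) / (2·JB·JD)
  ∠BJD = 31.44°

Step 9: From HD = √103, HJ = 9, DJ = 11, by the inverse law of cosines:
  cos(∠DHJ) = (HD² + HJ² - DJ²) / (2·HD·HJ)
  ∠DHJ = 69.83°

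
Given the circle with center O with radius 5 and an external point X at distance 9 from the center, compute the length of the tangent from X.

Let T be the point of tangency. Then OT ⊥ XT (radius ⊥ tangent).
In right triangle OTX: OX² = OT² + XT²
9² = 5² + XT²
XT² = 56, XT = 2*sqrt(14)

2*sqrt(14)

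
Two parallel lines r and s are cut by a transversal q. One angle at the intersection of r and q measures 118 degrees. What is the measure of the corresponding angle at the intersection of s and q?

When a transversal crosses parallel lines, angles in the same position at each intersection are called corresponding angles.
These are always equal, so the answer is 118 degrees.

118 degrees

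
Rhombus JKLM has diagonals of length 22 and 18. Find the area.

Area = (22 * 18) / 2 = 396 / 2 = 198

198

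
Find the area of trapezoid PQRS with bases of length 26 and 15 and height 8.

Area of a trapezoid = (base1 + base2) * height / 2
Area = (26 + 15) * 8 / 2
Area = 41 * 8 / 2
Area = 328 / 2
Area = 164

164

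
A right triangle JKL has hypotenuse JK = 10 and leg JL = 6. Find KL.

KL = sqrt(10^2 - 6^2) = sqrt(64) = 8

8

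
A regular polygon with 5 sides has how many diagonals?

The number of diagonals in an n-gon is n(n - 3)/2.
For n = 5: 5(5 - 3)/2 = 5 × 2 / 2 = 5.

5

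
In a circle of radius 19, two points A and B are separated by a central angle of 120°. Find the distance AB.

Drop a perpendicular from the center to the chord, bisecting both the chord and the central angle.
Each half-chord = r sin(θ/2) = 19 sin(60°).
The full chord = 2 × 19 × sin(60°) = 19*sqrt(3).

19*sqrt(3)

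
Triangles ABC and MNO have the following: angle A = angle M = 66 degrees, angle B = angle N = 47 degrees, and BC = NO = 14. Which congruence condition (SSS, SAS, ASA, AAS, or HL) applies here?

Consider the given information: angle A = angle M = 66 degrees, angle B = angle N = 47 degrees, and BC = NO = 14
This is not SSS or SAS: SSS requires all three pairs of sides, but we don't have that. SAS requires two sides and the included angle between them.
The correct criterion is AAS. Two pairs of corresponding angles and a non-included side are equal (Angle-Angle-Side).

AAS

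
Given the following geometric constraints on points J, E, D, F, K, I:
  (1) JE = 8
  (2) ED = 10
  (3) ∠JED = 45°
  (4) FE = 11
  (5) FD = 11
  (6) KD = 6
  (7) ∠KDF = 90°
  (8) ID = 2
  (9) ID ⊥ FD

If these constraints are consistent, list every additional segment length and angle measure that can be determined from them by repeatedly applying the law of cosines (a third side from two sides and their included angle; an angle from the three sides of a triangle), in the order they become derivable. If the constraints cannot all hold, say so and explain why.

The constraints are consistent. Derivable facts, in order:
After 1 step:
- FI = 5·√5
- FK = √157
- JD ≈ 7.13
- ∠DEF = 62.96°
- ∠DFE = 54.07°
- ∠EDF = 62.96°
After 2 steps:
- ∠DFI = 10.3°
- ∠DFK = 28.61°
- ∠DIF = 79.7°
- ∠DJE = 82.52°
- ∠DKF = 61.39°
- ∠EDJ = 52.48°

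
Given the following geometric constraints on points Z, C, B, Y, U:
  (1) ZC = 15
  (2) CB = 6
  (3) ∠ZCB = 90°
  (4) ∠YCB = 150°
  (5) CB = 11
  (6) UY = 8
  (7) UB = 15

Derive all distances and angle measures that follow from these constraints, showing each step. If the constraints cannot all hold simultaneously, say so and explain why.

These constraints are not satisfiable: (2) CB = 6 and (5) CB = 11 assign two different lengths to the same segment. No planar figure meets all of them, so nothing further can be derived.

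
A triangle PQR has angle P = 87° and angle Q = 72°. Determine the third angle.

The interior angles sum to 180°: angle R = 180 - 87 - 72 = 21°.
The triangle is acute (angles 87°, 72°, 21°).

21 degrees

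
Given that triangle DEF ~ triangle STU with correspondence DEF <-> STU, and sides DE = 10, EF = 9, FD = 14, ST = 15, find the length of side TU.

Since the triangles are similar, the ratio of corresponding sides is constant.
Scale factor k = ST / DE = 15 / 10 = 3/2
TU = k * EF = 3/2 * 9 = 27/2

27/2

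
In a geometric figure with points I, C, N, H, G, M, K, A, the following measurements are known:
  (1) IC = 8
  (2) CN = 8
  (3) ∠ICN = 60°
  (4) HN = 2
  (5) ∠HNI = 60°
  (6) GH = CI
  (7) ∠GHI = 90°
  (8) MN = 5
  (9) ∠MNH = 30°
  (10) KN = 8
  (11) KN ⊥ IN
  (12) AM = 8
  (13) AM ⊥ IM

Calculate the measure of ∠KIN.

Step 1: By the law of cosines on triangle NCI: NI² = 8² + 8² − 2·8·8·cos(60°) = 64, so NI = 8.
Step 2: By the law of cosines on triangle INK: IK² = 8² + 8² − 2·8·8·cos(90°) = 128, so IK = 8·√2.
Step 3: By the inverse law of cosines on triangle KIN: cos(∠KIN) = ((8·√2)² + 8² − 8²) / (2·8·√2·8) = 128/181.02 = 0.7071, so ∠KIN = 45°.

Therefore, the measure of angle ∠KIN = 45°.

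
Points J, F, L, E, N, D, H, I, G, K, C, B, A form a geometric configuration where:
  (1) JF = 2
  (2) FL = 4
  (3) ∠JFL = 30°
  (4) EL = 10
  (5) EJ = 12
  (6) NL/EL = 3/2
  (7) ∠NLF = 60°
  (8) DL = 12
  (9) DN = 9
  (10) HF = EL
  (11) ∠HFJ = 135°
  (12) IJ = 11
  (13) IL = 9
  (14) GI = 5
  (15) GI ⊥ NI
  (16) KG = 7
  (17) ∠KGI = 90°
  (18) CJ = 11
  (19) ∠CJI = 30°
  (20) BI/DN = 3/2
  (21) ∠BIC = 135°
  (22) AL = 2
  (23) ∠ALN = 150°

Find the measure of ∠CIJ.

Step 1: By the law of cosines on triangle IJC: IC² = 11² + 11² − 2·11·11·cos(30°) = 32.42, so IC ≈ 5.69.
Step 2: By the inverse law of cosines on triangle CIJ: cos(∠CIJ) = (5.69² + 11² − 11²) / (2·5.69·11) = 32.42/125.27 = 0.2588, so ∠CIJ = 75°.

Therefore, the measure of angle ∠CIJ = 75°.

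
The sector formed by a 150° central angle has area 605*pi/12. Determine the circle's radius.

Sector area A = πr² × θ/360, so r² = 360A / (πθ).
r² = 360 × 605*pi/12 / (π × 150)
r² = 121
r = 11

11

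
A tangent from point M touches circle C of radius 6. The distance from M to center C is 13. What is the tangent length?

tangent = √(d² - r²) = √(13² - 6²) = √(169 - 36) = √133 = sqrt(133)

sqrt(133)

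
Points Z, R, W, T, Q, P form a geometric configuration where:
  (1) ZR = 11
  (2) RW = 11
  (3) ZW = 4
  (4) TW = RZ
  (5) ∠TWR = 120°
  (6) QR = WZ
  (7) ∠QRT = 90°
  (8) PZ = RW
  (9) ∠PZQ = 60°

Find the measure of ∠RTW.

From the given relations: TW = RZ = 11.
Step 1: By the law of cosines on triangle TWR: TR² = 11² + 11² − 2·11·11·cos(120°) = 363, so TR = 11·√3.
Step 2: By the inverse law of cosines on triangle RTW: cos(∠RTW) = ((11·√3)² + 11² − 11²) / (2·11·√3·11) = 363/419.16 = 0.866, so ∠RTW = 30°.

Therefore, the measure of angle ∠RTW = 30°.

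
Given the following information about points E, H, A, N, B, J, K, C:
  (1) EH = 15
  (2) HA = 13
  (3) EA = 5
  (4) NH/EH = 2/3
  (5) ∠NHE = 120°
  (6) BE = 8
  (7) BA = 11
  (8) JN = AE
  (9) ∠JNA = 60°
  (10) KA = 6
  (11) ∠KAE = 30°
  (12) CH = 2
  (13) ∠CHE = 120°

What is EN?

From the given relations: NH = 2/3·EH = 2/3·15 = 10.
Step 1: By the law of cosines on triangle EHN: EN² = 15² + 10² − 2·15·10·cos(120°) = 475, so EN = 5·√19.

Therefore, the length of EN = 5·√19.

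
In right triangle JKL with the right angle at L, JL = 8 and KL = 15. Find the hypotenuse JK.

JK = sqrt(8^2 + 15^2) = sqrt(289) = 17

17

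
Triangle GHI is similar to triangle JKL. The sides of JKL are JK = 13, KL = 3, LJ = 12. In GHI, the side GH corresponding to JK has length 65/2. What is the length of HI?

k = 65/2/13 = 5/2. HI = 5/2 * 3 = 15/2.

15/2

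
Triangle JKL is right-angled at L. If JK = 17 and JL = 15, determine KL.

By the Pythagorean theorem: KL^2 = JK^2 - JL^2
KL^2 = 17^2 - 15^2 = 289 - 225 = 64
KL = sqrt(64) = 8

8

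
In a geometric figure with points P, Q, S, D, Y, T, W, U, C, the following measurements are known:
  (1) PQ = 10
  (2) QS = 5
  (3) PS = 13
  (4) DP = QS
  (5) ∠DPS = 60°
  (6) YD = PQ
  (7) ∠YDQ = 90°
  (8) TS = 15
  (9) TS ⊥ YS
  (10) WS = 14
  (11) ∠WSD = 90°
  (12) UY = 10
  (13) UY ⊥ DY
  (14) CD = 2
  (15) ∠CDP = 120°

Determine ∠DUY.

From the given relations: YD = PQ = 10.
Step 1: By the law of cosines on triangle UYD: UD² = 10² + 10² − 2·10·10·cos(90°) = 200, so UD = 10·√2.
Step 2: By the inverse law of cosines on triangle DUY: cos(∠DUY) = ((10·√2)² + 10² − 10²) / (2·10·√2·10) = 200/282.84 = 0.7071, so ∠DUY = 45°.

Therefore, the measure of angle ∠DUY = 45°.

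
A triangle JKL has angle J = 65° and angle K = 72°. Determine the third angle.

The interior angles sum to 180°: angle L = 180 - 65 - 72 = 43°.
The triangle is acute (angles 65°, 72°, 43°).

43 degrees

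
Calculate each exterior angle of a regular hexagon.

Each exterior angle of a regular n-gon is 360 / n.
For n = 6: 360 / 6 = 60 degrees.

60 degrees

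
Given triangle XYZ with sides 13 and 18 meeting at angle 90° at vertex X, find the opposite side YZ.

By the law of cosines: YZ^2 = XY^2 + XZ^2 - 2*XY*XZ*cos(X)
YZ^2 = 13^2 + 18^2 - 2*13*18*cos(90°)
YZ^2 = 169 + 324 - 468*(0)
YZ^2 = 493
YZ = sqrt(493)

sqrt(493)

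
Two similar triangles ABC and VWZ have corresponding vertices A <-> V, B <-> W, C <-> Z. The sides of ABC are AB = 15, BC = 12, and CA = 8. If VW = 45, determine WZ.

Similar triangles have proportional sides. Setting up the proportion:
VW / AB = WZ / BC
45 / 15 = WZ / 12
WZ = 12 * 45 / 15 = 36.

36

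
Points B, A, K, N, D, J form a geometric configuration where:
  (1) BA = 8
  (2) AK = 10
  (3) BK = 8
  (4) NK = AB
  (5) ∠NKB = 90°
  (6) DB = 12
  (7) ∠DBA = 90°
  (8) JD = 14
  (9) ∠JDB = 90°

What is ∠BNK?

From the given relations: NK = AB = 8.
Step 1: By the law of cosines on triangle NKB: NB² = 8² + 8² − 2·8·8·cos(90°) = 128, so NB = 8·√2.
Step 2: By the inverse law of cosines on triangle BNK: cos(∠BNK) = ((8·√2)² + 8² − 8²) / (2·8·√2·8) = 128/181.02 = 0.7071, so ∠BNK = 45°.

Therefore, the measure of angle ∠BNK = 45°.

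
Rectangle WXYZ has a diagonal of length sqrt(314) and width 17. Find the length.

Using the Pythagorean theorem: d^2 = a^2 + b^2
b^2 = d^2 - a^2
b^2 = 314 - 289
b^2 = 25
b = sqrt(25) = 5

5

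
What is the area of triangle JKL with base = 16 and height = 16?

Area = (1/2)(16)(16) = 128

128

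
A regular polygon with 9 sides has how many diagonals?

Total line segments between 9 vertices = C(9,2) = 36.
Subtract the 9 sides: 36 - 9 = 27 diagonals.

27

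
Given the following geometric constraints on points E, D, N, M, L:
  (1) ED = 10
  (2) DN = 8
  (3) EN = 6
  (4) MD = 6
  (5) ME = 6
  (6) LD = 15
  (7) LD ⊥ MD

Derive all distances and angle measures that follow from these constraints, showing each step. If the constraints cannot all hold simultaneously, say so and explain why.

The constraints are consistent.

Step 1: From MD = 6, DL = 15, and ∠MDL = 90°, by the law of cosines:
  ML² = MD² + DL² - 2·MD·DL·cos(90°) = 36 + 225 - 0 = 261
  ML = 3·√29

Step 2: From ED = 10, EM = 6, DM = 6, by the inverse law of cosines:
  cos(∠DEM) = (ED² + EM² - DM²) / (2·ED·EM)
  ∠DEM = 33.56°

Step 3: From ED = 10, EN = 6, DN = 8, by the inverse law of cosines:
  cos(∠DEN) = (ED² + EN² - DN²) / (2·ED·EN)
  ∠DEN = 53.13°

Step 4: From DE = 10, DM = 6, EM = 6, by the inverse law of cosines:
  cos(∠EDM) = (DE² + DM² - EM²) / (2·DE·DM)
  ∠EDM = 33.56°

Step 5: From DE = 10, DN = 8, EN = 6, by the inverse law of cosines:
  cos(∠EDN) = (DE² + DN² - EN²) / (2·DE·DN)
  ∠EDN = 36.87°

Step 6: From ND = 8, NE = 6, DE = 10, by the inverse law of cosines:
  cos(∠DNE) = (ND² + NE² - DE²) / (2·ND·NE)
  ∠DNE = 90°

Step 7: From MD = 6, ME = 6, DE = 10, by the inverse law of cosines:
  cos(∠DME) = (MD² + ME² - DE²) / (2·MD·ME)
  ∠DME = 112.89°

Step 8: From MD = 6, ML = 3·√29, DL = 15, by the inverse law of cosines:
  cos(∠DML) = (MD² + ML² - DL²) / (2·MD·ML)
  ∠DML = 68.2°

Step 9: From LD = 15, LM = 3·√29, DM = 6, by the inverse law of cosines:
  cos(∠DLM) = (LD² + LM² - DM²) / (2·LD·LM)
  ∠DLM = 21.8°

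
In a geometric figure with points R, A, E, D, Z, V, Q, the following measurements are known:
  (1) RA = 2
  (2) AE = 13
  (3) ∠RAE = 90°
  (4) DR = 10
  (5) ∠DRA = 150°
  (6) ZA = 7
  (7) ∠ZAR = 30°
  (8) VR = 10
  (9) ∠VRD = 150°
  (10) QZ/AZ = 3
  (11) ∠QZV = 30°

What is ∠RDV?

Step 1: By the law of cosines on triangle DRV: DV² = 10² + 10² − 2·10·10·cos(150°) = 373.21, so DV ≈ 19.32.
Step 2: By the inverse law of cosines on triangle RDV: cos(∠RDV) = (10² + 19.32² − 10²) / (2·10·19.32) = 373.21/386.37 = 0.9659, so ∠RDV = 15°.

Therefore, the measure of angle ∠RDV = 15°.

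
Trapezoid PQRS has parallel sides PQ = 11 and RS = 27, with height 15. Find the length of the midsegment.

The midsegment of a trapezoid = (base1 + base2) / 2
midsegment = (11 + 27) / 2
midsegment = 38 / 2
midsegment = 19

19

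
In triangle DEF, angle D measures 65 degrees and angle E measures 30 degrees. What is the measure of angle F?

The interior angles sum to 180°: angle F = 180 - 65 - 30 = 85°.
The triangle is acute (angles 65°, 30°, 85°).

85 degrees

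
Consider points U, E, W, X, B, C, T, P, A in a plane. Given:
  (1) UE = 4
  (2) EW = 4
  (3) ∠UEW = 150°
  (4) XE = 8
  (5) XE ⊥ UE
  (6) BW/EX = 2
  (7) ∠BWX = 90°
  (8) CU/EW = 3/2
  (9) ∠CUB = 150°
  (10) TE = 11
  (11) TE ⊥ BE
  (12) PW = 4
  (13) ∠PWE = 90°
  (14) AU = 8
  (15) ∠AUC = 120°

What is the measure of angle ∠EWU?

Step 1: By the law of cosines on triangle WEU: WU² = 4² + 4² − 2·4·4·cos(150°) = 59.71, so WU ≈ 7.73.
Step 2: By the inverse law of cosines on triangle EWU: cos(∠EWU) = (4² + 7.73² − 4²) / (2·4·7.73) = 59.71/61.82 = 0.9659, so ∠EWU = 15°.

Therefore, the measure of angle ∠EWU = 15°.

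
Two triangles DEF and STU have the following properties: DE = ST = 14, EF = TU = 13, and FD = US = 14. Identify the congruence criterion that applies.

The given information provides:
DE = ST = 14, EF = TU = 13, and FD = US = 14
This matches the SSS congruence theorem.
All three pairs of corresponding sides are equal (Side-Side-Side).

SSS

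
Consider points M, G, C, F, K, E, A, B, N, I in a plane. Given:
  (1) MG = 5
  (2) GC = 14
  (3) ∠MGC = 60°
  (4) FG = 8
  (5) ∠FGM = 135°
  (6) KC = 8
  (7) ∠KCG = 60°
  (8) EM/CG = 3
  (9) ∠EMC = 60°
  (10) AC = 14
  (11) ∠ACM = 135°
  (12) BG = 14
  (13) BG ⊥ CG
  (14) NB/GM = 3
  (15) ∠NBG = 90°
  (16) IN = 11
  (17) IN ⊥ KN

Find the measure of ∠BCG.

Step 1: By the law of cosines on triangle CGB: CB² = 14² + 14² − 2·14·14·cos(90°) = 392, so CB = 14·√2.
Step 2: By the inverse law of cosines on triangle BCG: cos(∠BCG) = ((14·√2)² + 14² − 14²) / (2·14·√2·14) = 392/554.37 = 0.7071, so ∠BCG = 45°.

Therefore, the measure of angle ∠BCG = 45°.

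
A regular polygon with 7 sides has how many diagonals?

Total line segments between 7 vertices = C(7,2) = 21.
Subtract the 7 sides: 21 - 7 = 14 diagonals.

14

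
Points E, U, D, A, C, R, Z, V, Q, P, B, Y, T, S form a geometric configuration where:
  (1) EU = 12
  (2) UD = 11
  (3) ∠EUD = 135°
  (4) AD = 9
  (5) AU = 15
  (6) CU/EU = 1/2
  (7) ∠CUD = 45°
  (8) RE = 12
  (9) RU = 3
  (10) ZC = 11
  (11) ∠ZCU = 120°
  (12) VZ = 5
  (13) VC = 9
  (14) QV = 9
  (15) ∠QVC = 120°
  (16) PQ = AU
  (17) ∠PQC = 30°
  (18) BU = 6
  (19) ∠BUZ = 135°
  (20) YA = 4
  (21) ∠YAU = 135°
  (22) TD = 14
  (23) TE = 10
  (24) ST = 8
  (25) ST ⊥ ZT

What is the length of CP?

From the given relations: PQ = AU = 15.
Step 1: By the law of cosines on triangle CVQ: CQ² = 9² + 9² − 2·9·9·cos(120°) = 243, so CQ = 9·√3.
Step 2: By the law of cosines on triangle CQP: CP² = (9·√3)² + 15² − 2·9·√3·15·cos(30°) = 63, so CP = 3·√7.

Therefore, the length of CP = 3·√7.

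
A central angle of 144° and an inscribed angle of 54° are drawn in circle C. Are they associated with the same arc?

By the inscribed angle theorem, the inscribed angle for a central angle of 144° should be 144° / 2 = 72°.
The given inscribed angle is 54°, which does not equal 72°.
Therefore, no, they do not correspond to the same arc.

No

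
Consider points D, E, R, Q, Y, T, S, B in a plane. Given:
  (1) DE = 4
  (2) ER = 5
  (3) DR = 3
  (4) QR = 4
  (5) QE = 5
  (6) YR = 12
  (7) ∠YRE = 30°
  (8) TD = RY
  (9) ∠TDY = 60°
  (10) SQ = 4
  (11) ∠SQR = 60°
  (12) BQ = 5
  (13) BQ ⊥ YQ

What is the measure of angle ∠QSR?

Step 1: By the law of cosines on triangle SQR: SR² = 4² + 4² − 2·4·4·cos(60°) = 16, so SR = 4.
Step 2: By the inverse law of cosines on triangle QSR: cos(∠QSR) = (4² + 4² − 4²) / (2·4·4) = 16/32 = 0.5, so ∠QSR = 60°.

Therefore, the measure of angle ∠QSR = 60°.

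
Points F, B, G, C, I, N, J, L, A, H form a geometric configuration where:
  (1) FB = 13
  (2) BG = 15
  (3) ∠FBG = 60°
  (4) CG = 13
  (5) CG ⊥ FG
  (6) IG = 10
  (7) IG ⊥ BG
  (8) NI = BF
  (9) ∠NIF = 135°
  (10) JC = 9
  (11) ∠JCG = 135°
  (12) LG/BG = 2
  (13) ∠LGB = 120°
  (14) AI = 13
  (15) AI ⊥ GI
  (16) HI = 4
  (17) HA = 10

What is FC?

Step 1: By the law of cosines on triangle FBG: FG² = 13² + 15² − 2·13·15·cos(60°) = 199, so FG = √199.
Step 2: By the law of cosines on triangle FGC: FC² = √199² + 13² − 2·√199·13·cos(90°) = 368, so FC = 4·√23.

Therefore, the length of FC = 4·√23.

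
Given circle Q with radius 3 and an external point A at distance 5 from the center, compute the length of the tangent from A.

tangent = √(d² - r²) = √(5² - 3²) = √(25 - 9) = √16 = 4

4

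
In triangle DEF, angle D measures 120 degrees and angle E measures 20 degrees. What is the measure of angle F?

Let angle F = x. Then 120 + 20 + x = 180.
x = 180 - 140 = 40 degrees.

40 degrees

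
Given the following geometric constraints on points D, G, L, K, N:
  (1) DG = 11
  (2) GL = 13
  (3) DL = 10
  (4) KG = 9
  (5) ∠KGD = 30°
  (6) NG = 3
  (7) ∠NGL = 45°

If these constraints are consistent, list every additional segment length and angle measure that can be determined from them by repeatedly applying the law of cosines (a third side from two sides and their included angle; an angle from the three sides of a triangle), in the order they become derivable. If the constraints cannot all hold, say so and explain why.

The constraints are consistent. Derivable facts, in order:
After 1 step:
- DK ≈ 5.53
- LN ≈ 11.08
- ∠DGL = 48.37°
- ∠DLG = 55.3°
- ∠GDL = 76.33°
After 2 steps:
- ∠DKG = 95.47°
- ∠GDK = 54.53°
- ∠GLN = 11.03°
- ∠GNL = 123.97°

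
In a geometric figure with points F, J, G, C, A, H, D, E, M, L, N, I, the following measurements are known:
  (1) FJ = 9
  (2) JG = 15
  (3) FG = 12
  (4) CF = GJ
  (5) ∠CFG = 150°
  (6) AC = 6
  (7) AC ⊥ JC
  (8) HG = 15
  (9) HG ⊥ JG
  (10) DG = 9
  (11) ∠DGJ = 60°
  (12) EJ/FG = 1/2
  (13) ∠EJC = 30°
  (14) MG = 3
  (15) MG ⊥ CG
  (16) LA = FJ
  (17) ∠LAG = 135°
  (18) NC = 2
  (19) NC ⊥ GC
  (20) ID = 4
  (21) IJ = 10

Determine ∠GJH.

Step 1: By the law of cosines on triangle JGH: JH² = 15² + 15² − 2·15·15·cos(90°) = 450, so JH = 15·√2.
Step 2: By the inverse law of cosines on triangle GJH: cos(∠GJH) = (15² + (15·√2)² − 15²) / (2·15·15·√2) = 450/636.4 = 0.7071, so ∠GJH = 45°.

Therefore, the measure of angle ∠GJH = 45°.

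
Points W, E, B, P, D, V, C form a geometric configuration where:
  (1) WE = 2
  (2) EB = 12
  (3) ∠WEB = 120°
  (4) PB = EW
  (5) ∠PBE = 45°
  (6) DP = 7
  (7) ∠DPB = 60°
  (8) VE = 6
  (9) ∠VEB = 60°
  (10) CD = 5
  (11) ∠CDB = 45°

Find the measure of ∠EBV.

Step 1: By the law of cosines on triangle BEV: BV² = 12² + 6² − 2·12·6·cos(60°) = 108, so BV = 6·√3.
Step 2: By the inverse law of cosines on triangle EBV: cos(∠EBV) = (12² + (6·√3)² − 6²) / (2·12·6·√3) = 216/249.42 = 0.866, so ∠EBV = 30°.

Therefore, the measure of angle ∠EBV = 30°.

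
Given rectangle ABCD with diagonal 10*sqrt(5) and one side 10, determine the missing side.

Using the Pythagorean theorem: d^2 = a^2 + b^2
b^2 = d^2 - a^2
b^2 = 500 - 100
b^2 = 400
b = sqrt(400) = 20

20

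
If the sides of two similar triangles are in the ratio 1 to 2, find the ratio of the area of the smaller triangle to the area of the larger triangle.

Area scales with the square of linear dimensions. If every length is multiplied by 1/2, then the area is multiplied by (1/2)^2 = 1/4.
The area ratio is 1:4.

1:4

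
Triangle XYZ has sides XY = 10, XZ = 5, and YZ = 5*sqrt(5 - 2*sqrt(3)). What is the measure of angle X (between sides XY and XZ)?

cos(X) = (10² + 5² - (5*sqrt(5 - 2*sqrt(3)))²) / (2 × 10 × 5) = sqrt(3)/2, so X = arccos(sqrt(3)/2) = 30°.

30°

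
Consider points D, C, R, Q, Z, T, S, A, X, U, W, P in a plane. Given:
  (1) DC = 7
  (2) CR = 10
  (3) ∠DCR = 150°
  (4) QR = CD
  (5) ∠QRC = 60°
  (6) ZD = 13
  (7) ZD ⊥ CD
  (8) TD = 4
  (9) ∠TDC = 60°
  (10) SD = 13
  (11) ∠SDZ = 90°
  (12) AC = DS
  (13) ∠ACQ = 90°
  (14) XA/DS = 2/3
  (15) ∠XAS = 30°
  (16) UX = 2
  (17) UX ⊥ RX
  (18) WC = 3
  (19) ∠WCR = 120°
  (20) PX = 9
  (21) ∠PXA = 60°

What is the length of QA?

From the given relations: QR = CD = 7; AC = DS = 13.
Step 1: By the law of cosines on triangle CRQ: CQ² = 10² + 7² − 2·10·7·cos(60°) = 79, so CQ = √79.
Step 2: By the law of cosines on triangle QCA: QA² = √79² + 13² − 2·√79·13·cos(90°) = 248, so QA = 2·√62.

Therefore, the length of QA = 2·√62.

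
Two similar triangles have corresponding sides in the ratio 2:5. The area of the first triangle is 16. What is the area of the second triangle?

Area ratio = (2/5)^2 = 4/25. Area of the second triangle = 16 * 25/4 = 100.

100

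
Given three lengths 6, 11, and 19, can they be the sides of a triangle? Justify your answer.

Check the triangle inequality: 6 + 11 = 17 ≤ 19.
Since the sum of two sides does not exceed the third, no triangle can be formed.

No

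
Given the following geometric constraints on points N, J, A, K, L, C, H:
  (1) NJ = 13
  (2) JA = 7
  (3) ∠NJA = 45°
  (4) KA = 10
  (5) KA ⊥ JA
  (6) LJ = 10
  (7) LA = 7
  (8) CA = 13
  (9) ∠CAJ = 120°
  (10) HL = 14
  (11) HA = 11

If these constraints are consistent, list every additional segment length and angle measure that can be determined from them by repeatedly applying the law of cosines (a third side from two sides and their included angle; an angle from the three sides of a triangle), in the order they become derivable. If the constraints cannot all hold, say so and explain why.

The constraints are consistent. Derivable facts, in order:
After 1 step:
- JC ≈ 17.58
- JK = √149
- NA ≈ 9.45
- ∠AHL = 29.53°
- ∠AJL = 44.42°
- ∠ALH = 50.75°
- ∠ALJ = 44.42°
- ∠HAL = 99.72°
- ∠JAL = 91.17°
After 2 steps:
- ∠ACJ = 20.17°
- ∠AJC = 39.83°
- ∠AJK = 55.01°
- ∠AKJ = 34.99°
- ∠ANJ = 31.59°
- ∠JAN = 103.41°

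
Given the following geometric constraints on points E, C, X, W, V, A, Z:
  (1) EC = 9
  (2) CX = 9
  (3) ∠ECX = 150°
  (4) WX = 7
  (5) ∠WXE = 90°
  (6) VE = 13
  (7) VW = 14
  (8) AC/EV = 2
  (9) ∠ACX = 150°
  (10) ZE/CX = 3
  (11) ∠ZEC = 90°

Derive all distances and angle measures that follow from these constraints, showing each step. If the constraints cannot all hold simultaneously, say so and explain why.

The constraints are consistent.

From the given relations:
  AC = 2·EV = 2·13 = 26
  ZE = 3·CX = 3·9 = 27

Step 1: From EC = 9, CX = 9, and ∠ECX = 150°, by the law of cosines:
  EX² = EC² + CX² - 2·EC·CX·cos(150°) = 81 + 81 + 140.3 = 302.3
  EX ≈ 17.39

Step 2: From CE = 9, EZ = 27, and ∠CEZ = 90°, by the law of cosines:
  CZ² = CE² + EZ² - 2·CE·EZ·cos(90°) = 81 + 729 - 0 = 810
  CZ = 9·√10

Step 3: From XC = 9, CA = 26, and ∠XCA = 150°, by the law of cosines:
  XA² = XC² + CA² - 2·XC·CA·cos(150°) = 81 + 676 + 405.3 = 1162
  XA ≈ 34.09

Step 4: From EX = 17.39, XW = 7, and ∠EXW = 90°, by the law of cosines:
  EW² = EX² + XW² - 2·EX·XW·cos(90°) = 302.3 + 49 - 0 = 351.3
  EW ≈ 18.74

Step 5: From EC = 9, EX = 17.39, CX = 9, by the inverse law of cosines:
  cos(∠CEX) = (EC² + EX² - CX²) / (2·EC·EX)
  ∠CEX = 15°

Step 6: From CE = 9, CZ = 9·√10, EZ = 27, by the inverse law of cosines:
  cos(∠ECZ) = (CE² + CZ² - EZ²) / (2·CE·CZ)
  ∠ECZ = 71.57°

Step 7: From XA = 34.09, XC = 9, AC = 26, by the inverse law of cosines:
  cos(∠AXC) = (XA² + XC² - AC²) / (2·XA·XC)
  ∠AXC = 22.42°

Step 8: From XC = 9, XE = 17.39, CE = 9, by the inverse law of cosines:
  cos(∠CXE) = (XC² + XE² - CE²) / (2·XC·XE)
  ∠CXE = 15°

Step 9: From AC = 26, AX = 34.09, CX = 9, by the inverse law of cosines:
  cos(∠CAX) = (AC² + AX² - CX²) / (2·AC·AX)
  ∠CAX = 7.58°

Step 10: From ZC = 9·√10, ZE = 27, CE = 9, by the inverse law of cosines:
  cos(∠CZE) = (ZC² + ZE² - CE²) / (2·ZC·ZE)
  ∠CZE = 18.43°

Step 11: From EV = 13, EW = 18.74, VW = 14, by the inverse law of cosines:
  cos(∠VEW) = (EV² + EW² - VW²) / (2·EV·EW)
  ∠VEW = 48.28°

Step 12: From EW = 18.74, EX = 17.39, WX = 7, by the inverse law of cosines:
  cos(∠WEX) = (EW² + EX² - WX²) / (2·EW·EX)
  ∠WEX = 21.93°

Step 13: From WE = 18.74, WV = 14, EV = 13, by the inverse law of cosines:
  cos(∠EWV) = (WE² + WV² - EV²) / (2·WE·WV)
  ∠EWV = 43.88°

Step 14: From WE = 18.74, WX = 7, EX = 17.39, by the inverse law of cosines:
  cos(∠EWX) = (WE² + WX² - EX²) / (2·WE·WX)
  ∠EWX = 68.07°

Step 15: From VE = 13, VW = 14, EW = 18.74, by the inverse law of cosines:
  cos(∠EVW) = (VE² + VW² - EW²) / (2·VE·VW)
  ∠EVW = 87.84°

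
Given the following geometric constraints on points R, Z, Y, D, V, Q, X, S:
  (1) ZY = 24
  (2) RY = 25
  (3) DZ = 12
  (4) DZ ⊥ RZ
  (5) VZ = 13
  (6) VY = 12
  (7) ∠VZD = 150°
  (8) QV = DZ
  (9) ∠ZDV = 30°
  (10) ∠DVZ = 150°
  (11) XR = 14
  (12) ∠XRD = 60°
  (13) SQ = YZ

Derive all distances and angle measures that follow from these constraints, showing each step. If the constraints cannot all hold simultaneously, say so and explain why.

These constraints are not satisfiable: (7), (9) and (10) are the three interior angles of triangle VZD, which must sum to 180°, but 150° + 30° + 150° = 330°. No planar figure meets all of them, so nothing further can be derived.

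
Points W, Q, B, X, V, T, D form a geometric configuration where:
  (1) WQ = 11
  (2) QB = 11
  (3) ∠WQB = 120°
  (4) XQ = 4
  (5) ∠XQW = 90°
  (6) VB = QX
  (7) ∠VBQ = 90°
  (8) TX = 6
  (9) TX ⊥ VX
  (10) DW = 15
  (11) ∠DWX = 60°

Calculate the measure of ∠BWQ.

Step 1: By the law of cosines on triangle WQB: WB² = 11² + 11² − 2·11·11·cos(120°) = 363, so WB = 11·√3.
Step 2: By the inverse law of cosines on triangle BWQ: cos(∠BWQ) = ((11·√3)² + 11² − 11²) / (2·11·√3·11) = 363/419.16 = 0.866, so ∠BWQ = 30°.

Therefore, the measure of angle ∠BWQ = 30°.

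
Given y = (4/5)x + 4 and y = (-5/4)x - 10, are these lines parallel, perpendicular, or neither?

Slope of line 1: m1 = 4/5
Slope of line 2: m2 = -5/4
Two lines are perpendicular when the product of their slopes is -1 (negative reciprocals).
m1 * m2 = (4/5) * (-5/4) = -1, confirming perpendicularity.

Perpendicular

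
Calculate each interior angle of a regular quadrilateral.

Each interior angle of a regular n-gon is (n - 2) * 180 / n.
For n = 4: (4 - 2) * 180 / 4 = 360/4 = 90 degrees.

90 degrees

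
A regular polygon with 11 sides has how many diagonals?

Each of the 11 vertices connects to 8 non-adjacent vertices via diagonals.
Total connections = 11 × 8 = 88, but each diagonal is counted twice.
Number of diagonals = 88 / 2 = 44.

44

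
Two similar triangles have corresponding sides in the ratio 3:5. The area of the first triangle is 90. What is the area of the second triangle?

For similar figures, the area ratio equals the square of the side ratio.
Side ratio (the first triangle to the second triangle) = 3:5, so area ratio = 3^2:5^2 = 9:25.
If the area of the first triangle is 90, then the area of the second triangle = 90 * (25/9) = 250.

250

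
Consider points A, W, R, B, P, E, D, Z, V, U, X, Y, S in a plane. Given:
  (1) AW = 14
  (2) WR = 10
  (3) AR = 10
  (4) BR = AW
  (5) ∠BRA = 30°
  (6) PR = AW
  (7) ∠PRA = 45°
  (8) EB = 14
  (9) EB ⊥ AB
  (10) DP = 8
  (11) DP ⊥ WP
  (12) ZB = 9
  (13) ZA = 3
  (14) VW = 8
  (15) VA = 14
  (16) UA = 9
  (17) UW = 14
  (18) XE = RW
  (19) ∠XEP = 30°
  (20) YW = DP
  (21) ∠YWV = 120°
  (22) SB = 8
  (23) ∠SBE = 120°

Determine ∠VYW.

From the given relations: YW = DP = 8.
Step 1: By the law of cosines on triangle YWV: YV² = 8² + 8² − 2·8·8·cos(120°) = 192, so YV = 8·√3.
Step 2: By the inverse law of cosines on triangle VYW: cos(∠VYW) = ((8·√3)² + 8² − 8²) / (2·8·√3·8) = 192/221.7 = 0.866, so ∠VYW = 30°.

Therefore, the measure of angle ∠VYW = 30°.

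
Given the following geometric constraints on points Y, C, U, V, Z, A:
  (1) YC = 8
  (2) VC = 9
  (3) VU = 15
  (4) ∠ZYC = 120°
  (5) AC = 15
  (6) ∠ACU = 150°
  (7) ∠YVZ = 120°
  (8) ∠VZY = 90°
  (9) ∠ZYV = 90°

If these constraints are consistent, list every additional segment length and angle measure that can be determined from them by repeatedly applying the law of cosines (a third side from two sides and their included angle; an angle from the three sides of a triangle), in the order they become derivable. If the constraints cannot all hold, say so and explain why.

These constraints are not satisfiable: (7), (8) and (9) are the three interior angles of triangle YVZ, which must sum to 180°, but 120° + 90° + 90° = 300°. No planar figure meets all of them, so nothing further can be derived.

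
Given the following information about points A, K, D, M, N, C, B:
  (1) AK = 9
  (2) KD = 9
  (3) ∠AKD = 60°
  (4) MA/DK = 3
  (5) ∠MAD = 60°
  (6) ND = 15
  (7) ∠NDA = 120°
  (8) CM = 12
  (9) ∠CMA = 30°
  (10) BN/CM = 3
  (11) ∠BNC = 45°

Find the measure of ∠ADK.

Step 1: By the law of cosines on triangle DKA: DA² = 9² + 9² − 2·9·9·cos(60°) = 81, so DA = 9.
Step 2: By the inverse law of cosines on triangle ADK: cos(∠ADK) = (9² + 9² − 9²) / (2·9·9) = 81/162 = 0.5, so ∠ADK = 60°.

Therefore, the measure of angle ∠ADK = 60°.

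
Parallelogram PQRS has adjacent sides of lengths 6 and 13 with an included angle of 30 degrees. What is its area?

Area = 6 * 13 * sin(30°) = 78 * 1/2 = 39

39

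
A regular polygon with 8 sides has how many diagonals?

The number of diagonals in an n-gon is n(n - 3)/2.
For n = 8: 8(8 - 3)/2 = 8 × 5 / 2 = 20.

20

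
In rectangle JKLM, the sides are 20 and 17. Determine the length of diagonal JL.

A rectangle's diagonal splits it into two right triangles, with the diagonal as the hypotenuse.
By the Pythagorean theorem, d^2 = 20^2 + 17^2 = 689.
Therefore d = sqrt(689).

sqrt(689)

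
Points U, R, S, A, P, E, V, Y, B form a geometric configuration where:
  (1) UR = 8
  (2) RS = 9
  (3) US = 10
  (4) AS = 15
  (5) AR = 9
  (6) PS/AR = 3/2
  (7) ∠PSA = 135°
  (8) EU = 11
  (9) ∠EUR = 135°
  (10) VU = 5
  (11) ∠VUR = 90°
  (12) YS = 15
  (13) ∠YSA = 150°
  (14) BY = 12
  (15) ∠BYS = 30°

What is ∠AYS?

Step 1: By the law of cosines on triangle YSA: YA² = 15² + 15² − 2·15·15·cos(150°) = 839.71, so YA ≈ 28.98.
Step 2: By the inverse law of cosines on triangle AYS: cos(∠AYS) = (28.98² + 15² − 15²) / (2·28.98·15) = 839.71/869.33 = 0.9659, so ∠AYS = 15°.

Therefore, the measure of angle ∠AYS = 15°.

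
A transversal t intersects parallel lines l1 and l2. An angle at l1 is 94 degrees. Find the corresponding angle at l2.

When a transversal crosses parallel lines, angles in the same position at each intersection are called corresponding angles.
These are always equal, so the answer is 94 degrees.

94 degrees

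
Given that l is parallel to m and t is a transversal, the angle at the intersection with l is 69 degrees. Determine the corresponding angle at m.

Corresponding angles formed by parallel lines and a transversal are equal.
The given angle is 69 degrees.
The corresponding angle = 69 degrees.

69 degrees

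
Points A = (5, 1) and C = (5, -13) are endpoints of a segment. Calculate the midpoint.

The midpoint is the point halfway along the segment.
Move half the horizontal distance: 5 + (5 - 5)/2 = 5 + 0/2 = 5
Move half the vertical distance: 1 + (-13 - 1)/2 = 1 + -14/2 = -6
Midpoint = (5, -6)

(5, -6)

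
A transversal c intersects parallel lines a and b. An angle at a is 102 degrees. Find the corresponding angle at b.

Corresponding angles are equal: 102 degrees.

102 degrees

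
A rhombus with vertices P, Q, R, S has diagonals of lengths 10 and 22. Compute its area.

The diagonals of a rhombus divide it into four right triangles.
Each triangle has legs 10/ 2 = 5 and 22/2 = 11, so each has area (1/2)*5*11 = 55/2.
Four such triangles give total area = (d1 * d2) / 2 = 110.

110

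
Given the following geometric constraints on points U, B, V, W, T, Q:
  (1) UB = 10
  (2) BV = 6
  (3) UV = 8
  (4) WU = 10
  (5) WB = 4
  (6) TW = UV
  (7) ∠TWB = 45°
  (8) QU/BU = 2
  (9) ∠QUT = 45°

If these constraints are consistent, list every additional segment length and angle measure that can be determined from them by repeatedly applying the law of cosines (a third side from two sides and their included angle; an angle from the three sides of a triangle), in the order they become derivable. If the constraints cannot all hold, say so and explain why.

The constraints are consistent. Derivable facts, in order:
After 1 step:
- BT ≈ 5.89
- ∠BUV = 36.87°
- ∠BUW = 23.07°
- ∠BVU = 90°
- ∠BWU = 78.46°
- ∠UBV = 53.13°
- ∠UBW = 78.46°
After 2 steps:
- ∠BTW = 28.68°
- ∠TBW = 106.32°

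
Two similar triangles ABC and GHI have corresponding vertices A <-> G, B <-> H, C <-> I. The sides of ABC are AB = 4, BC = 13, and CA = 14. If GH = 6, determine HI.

Similar triangles have proportional sides. Setting up the proportion:
GH / AB = HI / BC
6 / 4 = HI / 13
HI = 13 * 6 / 4 = 39/2.

39/2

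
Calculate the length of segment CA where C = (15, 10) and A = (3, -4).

d = sqrt((3 - 15)^2 + (-4 - 10)^2)
d = sqrt(-12^2 + -14^2)
d = sqrt(144 + 196)
d = sqrt(340) = 2*sqrt(85)

2*sqrt(85)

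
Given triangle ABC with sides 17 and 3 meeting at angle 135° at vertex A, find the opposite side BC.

By the law of cosines: BC^2 = AB^2 + AC^2 - 2*AB*AC*cos(A)
BC^2 = 17^2 + 3^2 - 2*17*3*cos(135°)
BC^2 = 289 + 9 - 102*(-sqrt(2)/2)
BC^2 = 51*sqrt(2) + 298
BC = sqrt(51*sqrt(2) + 298)

sqrt(51*sqrt(2) + 298)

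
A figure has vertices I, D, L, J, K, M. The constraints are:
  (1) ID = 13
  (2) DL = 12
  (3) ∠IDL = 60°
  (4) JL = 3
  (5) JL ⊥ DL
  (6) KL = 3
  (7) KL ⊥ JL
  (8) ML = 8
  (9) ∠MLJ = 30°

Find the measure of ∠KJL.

Step 1: By the law of cosines on triangle JLK: JK² = 3² + 3² − 2·3·3·cos(90°) = 18, so JK = 3·√2.
Step 2: By the inverse law of cosines on triangle KJL: cos(∠KJL) = ((3·√2)² + 3² − 3²) / (2·3·√2·3) = 18/25.46 = 0.7071, so ∠KJL = 45°.

Therefore, the measure of angle ∠KJL = 45°.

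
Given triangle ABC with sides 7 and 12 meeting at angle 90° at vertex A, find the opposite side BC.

The included angle is 90°, so the triangle is right-angled at A. The opposite side BC is the hypotenuse.
By the Pythagorean theorem: BC = sqrt(7^2 + 12^2) = sqrt(193) = sqrt(193).

sqrt(193)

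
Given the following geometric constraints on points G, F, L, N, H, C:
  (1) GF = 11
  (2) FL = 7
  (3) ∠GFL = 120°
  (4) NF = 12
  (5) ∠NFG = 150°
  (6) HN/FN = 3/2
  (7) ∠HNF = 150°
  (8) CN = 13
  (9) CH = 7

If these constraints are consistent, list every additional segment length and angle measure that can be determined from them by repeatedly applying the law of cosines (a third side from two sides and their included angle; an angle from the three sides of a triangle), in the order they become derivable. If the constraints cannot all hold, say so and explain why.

The constraints are consistent. Derivable facts, in order:
After 1 step:
- FH ≈ 29.02
- GL ≈ 15.72
- GN ≈ 22.22
- ∠CHN = 35.95°
- ∠CNH = 18.43°
- ∠HCN = 125.62°
After 2 steps:
- ∠FGL = 22.69°
- ∠FGN = 15.67°
- ∠FHN = 11.93°
- ∠FLG = 37.31°
- ∠FNG = 14.33°
- ∠HFN = 18.07°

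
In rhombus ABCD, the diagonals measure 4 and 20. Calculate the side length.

In a rhombus, the diagonals bisect each other perpendicularly, creating four congruent right triangles.
Each triangle has legs 2 (half of 4) and 10 (half of 20).
The hypotenuse of each right triangle is a side of the rhombus:
side = sqrt(2^2 + 10^2) = sqrt(104) = 2*sqrt(26)

2*sqrt(26)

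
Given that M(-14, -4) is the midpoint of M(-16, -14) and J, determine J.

Using the midpoint formula: M = ((x1 + x2)/2, (y1 + y2)/2)
We know M = (-14, -4) and M = (-16, -14)
For x: -14 = (-16 + x2)/2, so x2 = 2*-14 - -16 = -12
For y: -4 = (-14 + y2)/2, so y2 = 2*-4 - -14 = 6
J = (-12, 6)

(-12, 6)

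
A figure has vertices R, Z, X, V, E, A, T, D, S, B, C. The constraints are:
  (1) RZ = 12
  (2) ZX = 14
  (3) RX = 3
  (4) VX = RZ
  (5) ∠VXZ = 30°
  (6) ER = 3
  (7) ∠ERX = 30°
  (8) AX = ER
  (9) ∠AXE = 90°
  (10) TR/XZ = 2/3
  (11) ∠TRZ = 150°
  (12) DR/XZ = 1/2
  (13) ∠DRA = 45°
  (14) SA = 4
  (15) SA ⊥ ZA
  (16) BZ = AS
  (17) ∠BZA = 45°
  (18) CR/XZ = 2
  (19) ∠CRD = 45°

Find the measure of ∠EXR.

Step 1: By the law of cosines on triangle XRE: XE² = 3² + 3² − 2·3·3·cos(30°) = 2.41, so XE ≈ 1.55.
Step 2: By the inverse law of cosines on triangle EXR: cos(∠EXR) = (1.55² + 3² − 3²) / (2·1.55·3) = 2.41/9.32 = 0.2588, so ∠EXR = 75°.

Therefore, the measure of angle ∠EXR = 75°.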